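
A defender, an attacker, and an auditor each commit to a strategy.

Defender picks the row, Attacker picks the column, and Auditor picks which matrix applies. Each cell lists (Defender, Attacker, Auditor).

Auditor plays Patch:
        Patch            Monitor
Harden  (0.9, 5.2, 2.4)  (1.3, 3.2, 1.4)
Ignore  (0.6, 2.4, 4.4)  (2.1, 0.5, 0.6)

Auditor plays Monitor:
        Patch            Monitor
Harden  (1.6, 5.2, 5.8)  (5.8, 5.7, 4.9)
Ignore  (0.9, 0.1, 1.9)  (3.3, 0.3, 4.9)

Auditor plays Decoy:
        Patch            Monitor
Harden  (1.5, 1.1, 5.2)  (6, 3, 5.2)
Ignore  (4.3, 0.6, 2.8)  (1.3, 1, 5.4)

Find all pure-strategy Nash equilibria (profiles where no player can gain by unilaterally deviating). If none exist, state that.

Pure NE: (Harden, Monitor, Decoy)

(Harden, Patch, Patch): Auditor can switch to Monitor (2.4 → 5.8). Not NE.
(Harden, Patch, Monitor): Attacker can switch to Monitor (5.2 → 5.7). Not NE.
(Harden, Patch, Decoy): Defender can switch to Ignore (1.5 → 4.3). Not NE.
(Harden, Monitor, Patch): Defender can switch to Ignore (1.3 → 2.1). Not NE.
(Harden, Monitor, Monitor): Auditor can switch to Decoy (4.9 → 5.2). Not NE.
(Harden, Monitor, Decoy): Defender gets 6, best alternative 1.3; Attacker gets 3, best alternative 1.1; Auditor gets 5.2, best alternative 4.9. No profitable deviation — NE.
(Ignore, Patch, Patch): Defender can switch to Harden (0.6 → 0.9). Not NE.
(Ignore, Patch, Monitor): Defender can switch to Harden (0.9 → 1.6). Not NE.
(Ignore, Patch, Decoy): Attacker can switch to Monitor (0.6 → 1). Not NE.
(Ignore, Monitor, Patch): Attacker can switch to Patch (0.5 → 2.4). Not NE.
(Ignore, Monitor, Monitor): Defender can switch to Harden (3.3 → 5.8). Not NE.
(Ignore, Monitor, Decoy): Defender can switch to Harden (1.3 → 6). Not NE.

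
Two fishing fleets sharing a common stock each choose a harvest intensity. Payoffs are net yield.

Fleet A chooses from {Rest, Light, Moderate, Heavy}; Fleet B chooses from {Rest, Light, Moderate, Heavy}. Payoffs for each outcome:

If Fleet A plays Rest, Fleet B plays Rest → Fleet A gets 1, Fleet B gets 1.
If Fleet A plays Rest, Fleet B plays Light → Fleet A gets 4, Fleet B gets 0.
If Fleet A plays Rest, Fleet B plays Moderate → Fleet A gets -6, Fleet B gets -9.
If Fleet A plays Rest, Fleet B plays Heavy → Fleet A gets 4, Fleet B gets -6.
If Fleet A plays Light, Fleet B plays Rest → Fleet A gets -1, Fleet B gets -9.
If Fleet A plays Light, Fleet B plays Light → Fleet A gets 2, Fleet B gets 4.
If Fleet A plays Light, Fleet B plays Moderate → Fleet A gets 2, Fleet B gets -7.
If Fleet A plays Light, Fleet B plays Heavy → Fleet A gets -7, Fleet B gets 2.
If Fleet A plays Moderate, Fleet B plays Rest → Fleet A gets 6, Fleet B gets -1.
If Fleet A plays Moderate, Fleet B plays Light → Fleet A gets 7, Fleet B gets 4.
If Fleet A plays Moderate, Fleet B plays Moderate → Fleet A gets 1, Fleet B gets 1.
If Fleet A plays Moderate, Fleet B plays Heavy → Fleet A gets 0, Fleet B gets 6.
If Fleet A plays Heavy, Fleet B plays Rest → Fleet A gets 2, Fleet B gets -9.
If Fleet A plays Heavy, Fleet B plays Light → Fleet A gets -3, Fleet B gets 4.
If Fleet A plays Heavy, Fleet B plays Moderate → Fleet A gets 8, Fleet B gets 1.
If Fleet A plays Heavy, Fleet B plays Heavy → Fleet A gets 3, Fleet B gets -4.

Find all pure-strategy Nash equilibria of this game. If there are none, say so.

No pure-strategy Nash equilibrium.

(Rest, Rest): Fleet A can switch to Moderate (1 → 6). Not NE.
(Rest, Light): Fleet A can switch to Moderate (4 → 7). Not NE.
(Rest, Moderate): Fleet A can switch to Light (-6 → 2). Not NE.
(Rest, Heavy): Fleet B can switch to Rest (-6 → 1). Not NE.
(Light, Rest): Fleet A can switch to Rest (-1 → 1). Not NE.
(Light, Light): Fleet A can switch to Rest (2 → 4). Not NE.
(Light, Moderate): Fleet A can switch to Heavy (2 → 8). Not NE.
(Light, Heavy): Fleet A can switch to Rest (-7 → 4). Not NE.
(The remaining 8 profiles each have a profitable deviation by the same check.)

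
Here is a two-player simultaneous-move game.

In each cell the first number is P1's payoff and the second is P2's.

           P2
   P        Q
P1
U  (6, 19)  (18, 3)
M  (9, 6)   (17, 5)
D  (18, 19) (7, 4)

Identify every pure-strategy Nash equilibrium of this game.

P1 against P: payoffs 6, 9, 18 → best response D.
P1 against Q: payoffs 18, 17, 7 → best response U.
P2 against U: payoffs 19, 3 → best response P.
P2 against M: payoffs 6, 5 → best response P.
P2 against D: payoffs 19, 4 → best response P.
Mutual best responses: (D, P).

Pure NE: (D, P)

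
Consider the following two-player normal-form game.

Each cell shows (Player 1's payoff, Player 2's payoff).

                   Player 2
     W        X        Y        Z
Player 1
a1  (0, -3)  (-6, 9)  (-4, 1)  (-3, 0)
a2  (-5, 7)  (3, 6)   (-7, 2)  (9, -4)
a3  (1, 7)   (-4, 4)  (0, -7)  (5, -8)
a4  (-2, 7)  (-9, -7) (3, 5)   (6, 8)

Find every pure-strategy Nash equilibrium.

Pure NE: (a3, W)

For each strategy profile, look for a profitable unilateral deviation.
(a1, W): Player 1 can switch to a3 (0 → 1). Not NE.
(a1, X): Player 1 can switch to a2 (-6 → 3). Not NE.
(a1, Y): Player 1 can switch to a3 (-4 → 0). Not NE.
(a1, Z): Player 1 can switch to a2 (-3 → 9). Not NE.
(a2, W): Player 1 can switch to a1 (-5 → 0). Not NE.
(a2, X): Player 2 can switch to W (6 → 7). Not NE.
(a2, Y): Player 1 can switch to a1 (-7 → -4). Not NE.
(a2, Z): Player 2 can switch to W (-4 → 7). Not NE.
(a3, W): Player 1 gets 1, best alternative 0; Player 2 gets 7, best alternative 4. No profitable deviation — NE.
(a3, X): Player 1 can switch to a2 (-4 → 3). Not NE.
(a3, Y): Player 1 can switch to a4 (0 → 3). Not NE.
(The remaining 5 profiles each have a profitable deviation by the same check.)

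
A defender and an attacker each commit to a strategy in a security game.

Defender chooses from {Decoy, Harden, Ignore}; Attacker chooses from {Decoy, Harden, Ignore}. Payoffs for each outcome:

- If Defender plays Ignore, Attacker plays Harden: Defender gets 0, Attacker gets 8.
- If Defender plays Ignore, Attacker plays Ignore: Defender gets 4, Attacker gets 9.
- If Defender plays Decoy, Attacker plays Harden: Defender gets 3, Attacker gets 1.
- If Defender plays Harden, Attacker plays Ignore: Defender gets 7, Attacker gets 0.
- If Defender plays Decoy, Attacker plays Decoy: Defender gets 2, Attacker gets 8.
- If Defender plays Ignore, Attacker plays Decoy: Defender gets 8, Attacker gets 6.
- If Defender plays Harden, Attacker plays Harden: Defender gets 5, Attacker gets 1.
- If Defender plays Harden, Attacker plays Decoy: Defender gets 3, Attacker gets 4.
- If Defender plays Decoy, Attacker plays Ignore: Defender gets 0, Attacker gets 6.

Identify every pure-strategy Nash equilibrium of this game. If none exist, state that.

No pure-strategy Nash equilibrium.

Defender against Decoy: payoffs 2, 3, 8 → best response Ignore.
Defender against Harden: payoffs 3, 5, 0 → best response Harden.
Defender against Ignore: payoffs 0, 7, 4 → best response Harden.
Attacker against Decoy: payoffs 8, 1, 6 → best response Decoy.
Attacker against Harden: payoffs 4, 1, 0 → best response Decoy.
Attacker against Ignore: payoffs 6, 8, 9 → best response Ignore.
No profile is a mutual best response for all players.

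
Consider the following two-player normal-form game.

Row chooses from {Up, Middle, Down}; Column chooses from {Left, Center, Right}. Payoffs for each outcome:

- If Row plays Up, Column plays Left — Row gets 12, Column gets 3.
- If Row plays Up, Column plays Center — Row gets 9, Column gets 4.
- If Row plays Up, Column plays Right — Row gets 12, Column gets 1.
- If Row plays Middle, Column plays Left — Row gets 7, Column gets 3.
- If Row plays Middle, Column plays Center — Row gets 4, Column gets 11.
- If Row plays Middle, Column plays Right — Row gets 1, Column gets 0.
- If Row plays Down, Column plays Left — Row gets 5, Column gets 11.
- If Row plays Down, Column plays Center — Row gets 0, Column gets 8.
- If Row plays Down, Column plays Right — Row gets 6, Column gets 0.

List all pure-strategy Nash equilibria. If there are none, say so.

(Up, Left): Column can switch to Center (3 → 4). Not NE.
(Up, Center): Row gets 9, best alternative 4; Column gets 4, best alternative 3. No profitable deviation — NE.
(Up, Right): Column can switch to Left (1 → 3). Not NE.
(Middle, Left): Row can switch to Up (7 → 12). Not NE.
(Middle, Center): Row can switch to Up (4 → 9). Not NE.
(Middle, Right): Row can switch to Up (1 → 12). Not NE.
(Down, Left): Row can switch to Up (5 → 12). Not NE.
(Down, Center): Row can switch to Up (0 → 9). Not NE.
(Down, Right): Row can switch to Up (6 → 12). Not NE.

(Up, Center)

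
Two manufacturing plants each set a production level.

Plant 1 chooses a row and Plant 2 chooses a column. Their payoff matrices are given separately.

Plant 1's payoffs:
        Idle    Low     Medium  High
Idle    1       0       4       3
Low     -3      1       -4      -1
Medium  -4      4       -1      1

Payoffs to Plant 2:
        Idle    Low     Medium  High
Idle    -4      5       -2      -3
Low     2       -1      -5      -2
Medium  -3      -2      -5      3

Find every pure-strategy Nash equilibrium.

none

Mark each player's best response to every combination of opponents' strategies; a profile where every player is best-responding is a pure Nash equilibrium.
Plant 1 against Idle: payoffs 1, -3, -4 → best response Idle.
Plant 1 against Low: payoffs 0, 1, 4 → best response Medium.
Plant 1 against Medium: payoffs 4, -4, -1 → best response Idle.
Plant 1 against High: payoffs 3, -1, 1 → best response Idle.
Plant 2 against Idle: payoffs -4, 5, -2, -3 → best response Low.
Plant 2 against Low: payoffs 2, -1, -5, -2 → best response Idle.
Plant 2 against Medium: payoffs -3, -2, -5, 3 → best response High.
No profile is a mutual best response for all players.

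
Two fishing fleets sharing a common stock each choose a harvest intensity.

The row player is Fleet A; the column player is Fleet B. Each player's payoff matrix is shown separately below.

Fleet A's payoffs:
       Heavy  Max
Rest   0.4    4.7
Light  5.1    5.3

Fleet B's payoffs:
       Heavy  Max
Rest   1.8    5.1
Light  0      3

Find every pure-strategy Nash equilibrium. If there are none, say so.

Pure NE: (Light, Max)

Mark each player's best response to every combination of opponents' strategies; a profile where every player is best-responding is a pure Nash equilibrium.
Fleet A against Heavy: payoffs 0.4, 5.1 → best response Light.
Fleet A against Max: payoffs 4.7, 5.3 → best response Light.
Fleet B against Rest: payoffs 1.8, 5.1 → best response Max.
Fleet B against Light: payoffs 0, 3 → best response Max.
Mutual best responses: (Light, Max).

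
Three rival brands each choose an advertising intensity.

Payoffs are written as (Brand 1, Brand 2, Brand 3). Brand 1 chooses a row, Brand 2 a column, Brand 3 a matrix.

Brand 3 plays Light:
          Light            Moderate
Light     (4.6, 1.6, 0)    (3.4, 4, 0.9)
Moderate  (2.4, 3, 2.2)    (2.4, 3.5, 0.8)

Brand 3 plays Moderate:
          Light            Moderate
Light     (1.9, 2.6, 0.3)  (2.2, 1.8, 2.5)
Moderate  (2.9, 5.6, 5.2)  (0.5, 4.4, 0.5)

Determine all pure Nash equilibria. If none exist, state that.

(Light, Light, Light): Brand 2 can switch to Moderate (1.6 → 4). Not NE.
(Light, Light, Moderate): Brand 1 can switch to Moderate (1.9 → 2.9). Not NE.
(Light, Moderate, Light): Brand 3 can switch to Moderate (0.9 → 2.5). Not NE.
(Light, Moderate, Moderate): Brand 2 can switch to Light (1.8 → 2.6). Not NE.
(Moderate, Light, Light): Brand 1 can switch to Light (2.4 → 4.6). Not NE.
(Moderate, Light, Moderate): Brand 1 gets 2.9, best alternative 1.9; Brand 2 gets 5.6, best alternative 4.4; Brand 3 gets 5.2, best alternative 2.2. No profitable deviation — NE.
(Moderate, Moderate, Light): Brand 1 can switch to Light (2.4 → 3.4). Not NE.
(Moderate, Moderate, Moderate): Brand 1 can switch to Light (0.5 → 2.2). Not NE.

The unique pure-strategy Nash equilibrium is (Moderate, Light, Moderate).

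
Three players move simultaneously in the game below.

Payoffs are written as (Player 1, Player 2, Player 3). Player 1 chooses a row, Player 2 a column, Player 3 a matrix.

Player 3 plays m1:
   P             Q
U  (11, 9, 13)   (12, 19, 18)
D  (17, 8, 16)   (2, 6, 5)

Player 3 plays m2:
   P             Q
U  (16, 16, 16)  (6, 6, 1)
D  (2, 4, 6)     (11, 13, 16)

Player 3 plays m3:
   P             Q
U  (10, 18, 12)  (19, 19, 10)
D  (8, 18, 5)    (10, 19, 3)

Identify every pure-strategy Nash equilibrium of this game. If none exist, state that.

The pure Nash equilibria are (U, P, m2), (U, Q, m1), (D, P, m1), (D, Q, m2).

(U, P, m1): Player 1 can switch to D (11 → 17). Not NE.
(U, P, m2): Player 1 gets 16, best alternative 2; Player 2 gets 16, best alternative 6; Player 3 gets 16, best alternative 13. No profitable deviation — NE.
(U, P, m3): Player 2 can switch to Q (18 → 19). Not NE.
(U, Q, m1): Player 1 gets 12, best alternative 2; Player 2 gets 19, best alternative 9; Player 3 gets 18, best alternative 10. No profitable deviation — NE.
(U, Q, m2): Player 1 can switch to D (6 → 11). Not NE.
(U, Q, m3): Player 3 can switch to m1 (10 → 18). Not NE.
(D, P, m1): Player 1 gets 17, best alternative 11; Player 2 gets 8, best alternative 6; Player 3 gets 16, best alternative 6. No profitable deviation — NE.
(D, P, m2): Player 1 can switch to U (2 → 16). Not NE.
(D, P, m3): Player 1 can switch to U (8 → 10). Not NE.
(D, Q, m1): Player 1 can switch to U (2 → 12). Not NE.
(D, Q, m2): Player 1 gets 11, best alternative 6; Player 2 gets 13, best alternative 4; Player 3 gets 16, best alternative 5. No profitable deviation — NE.
(D, Q, m3): Player 1 can switch to U (10 → 19). Not NE.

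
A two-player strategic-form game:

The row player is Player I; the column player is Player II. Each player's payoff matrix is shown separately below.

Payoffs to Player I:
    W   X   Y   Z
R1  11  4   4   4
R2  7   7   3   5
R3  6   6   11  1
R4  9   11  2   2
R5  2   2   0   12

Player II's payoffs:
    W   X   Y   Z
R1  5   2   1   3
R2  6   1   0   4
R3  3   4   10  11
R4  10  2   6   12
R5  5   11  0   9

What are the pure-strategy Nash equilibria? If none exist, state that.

Pure NE: (R1, W)

(R1, W): Player I gets 11, best alternative 9; Player II gets 5, best alternative 3. No profitable deviation — NE.
(R1, X): Player I can switch to R2 (4 → 7). Not NE.
(R1, Y): Player I can switch to R3 (4 → 11). Not NE.
(R1, Z): Player I can switch to R2 (4 → 5). Not NE.
(R2, W): Player I can switch to R1 (7 → 11). Not NE.
(R2, X): Player I can switch to R4 (7 → 11). Not NE.
(R2, Y): Player I can switch to R1 (3 → 4). Not NE.
(The remaining 13 profiles each have a profitable deviation by the same check.)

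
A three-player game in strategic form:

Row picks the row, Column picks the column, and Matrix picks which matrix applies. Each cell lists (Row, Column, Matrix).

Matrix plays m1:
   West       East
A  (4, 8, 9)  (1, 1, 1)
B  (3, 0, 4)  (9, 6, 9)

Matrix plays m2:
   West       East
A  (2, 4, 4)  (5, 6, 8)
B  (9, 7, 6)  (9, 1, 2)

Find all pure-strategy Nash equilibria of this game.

(A, West, m1): Row gets 4, best alternative 3; Column gets 8, best alternative 1; Matrix gets 9, best alternative 4. No profitable deviation — NE.
(A, West, m2): Row can switch to B (2 → 9). Not NE.
(A, East, m1): Row can switch to B (1 → 9). Not NE.
(A, East, m2): Row can switch to B (5 → 9). Not NE.
(B, West, m1): Row can switch to A (3 → 4). Not NE.
(B, West, m2): Row gets 9, best alternative 2; Column gets 7, best alternative 1; Matrix gets 6, best alternative 4. No profitable deviation — NE.
(B, East, m1): Row gets 9, best alternative 1; Column gets 6, best alternative 0; Matrix gets 9, best alternative 2. No profitable deviation — NE.
(B, East, m2): Column can switch to West (1 → 7). Not NE.

(A, West, m1), (B, West, m2), (B, East, m1)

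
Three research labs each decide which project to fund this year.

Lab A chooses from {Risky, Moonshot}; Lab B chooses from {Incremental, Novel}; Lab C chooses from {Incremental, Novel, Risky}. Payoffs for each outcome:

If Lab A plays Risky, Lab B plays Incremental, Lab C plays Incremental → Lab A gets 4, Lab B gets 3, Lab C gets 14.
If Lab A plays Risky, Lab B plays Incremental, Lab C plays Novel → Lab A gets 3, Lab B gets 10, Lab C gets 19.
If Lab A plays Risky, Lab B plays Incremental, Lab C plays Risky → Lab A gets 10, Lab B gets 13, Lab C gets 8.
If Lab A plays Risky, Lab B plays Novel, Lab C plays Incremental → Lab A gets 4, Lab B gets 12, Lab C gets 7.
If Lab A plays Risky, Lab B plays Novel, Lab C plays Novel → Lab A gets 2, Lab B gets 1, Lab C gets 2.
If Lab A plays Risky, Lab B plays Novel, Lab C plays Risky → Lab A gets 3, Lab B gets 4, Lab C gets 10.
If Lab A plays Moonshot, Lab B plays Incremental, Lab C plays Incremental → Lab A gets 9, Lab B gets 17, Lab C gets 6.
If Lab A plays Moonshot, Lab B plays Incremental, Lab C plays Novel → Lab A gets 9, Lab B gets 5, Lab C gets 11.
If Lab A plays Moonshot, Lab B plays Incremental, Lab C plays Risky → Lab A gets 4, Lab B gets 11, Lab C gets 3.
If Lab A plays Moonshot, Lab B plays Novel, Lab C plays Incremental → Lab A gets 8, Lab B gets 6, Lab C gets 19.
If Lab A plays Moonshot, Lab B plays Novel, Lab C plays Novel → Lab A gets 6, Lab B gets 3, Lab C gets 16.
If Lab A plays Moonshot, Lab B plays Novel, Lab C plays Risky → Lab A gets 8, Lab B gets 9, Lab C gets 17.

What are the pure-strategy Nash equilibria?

For each strategy profile, look for a profitable unilateral deviation.
(Risky, Incremental, Incremental): Lab A can switch to Moonshot (4 → 9). Not NE.
(Risky, Incremental, Novel): Lab A can switch to Moonshot (3 → 9). Not NE.
(Risky, Incremental, Risky): Lab C can switch to Incremental (8 → 14). Not NE.
(Risky, Novel, Incremental): Lab A can switch to Moonshot (4 → 8). Not NE.
(Risky, Novel, Novel): Lab A can switch to Moonshot (2 → 6). Not NE.
(Risky, Novel, Risky): Lab A can switch to Moonshot (3 → 8). Not NE.
(Moonshot, Incremental, Incremental): Lab C can switch to Novel (6 → 11). Not NE.
(Moonshot, Incremental, Novel): Lab A gets 9, best alternative 3; Lab B gets 5, best alternative 3; Lab C gets 11, best alternative 6. No profitable deviation — NE.
(Moonshot, Incremental, Risky): Lab A can switch to Risky (4 → 10). Not NE.
(Moonshot, Novel, Incremental): Lab B can switch to Incremental (6 → 17). Not NE.
(Moonshot, Novel, Novel): Lab B can switch to Incremental (3 → 5). Not NE.
(The remaining 1 profile has a profitable deviation by the same check.)

Pure NE: (Moonshot, Incremental, Novel)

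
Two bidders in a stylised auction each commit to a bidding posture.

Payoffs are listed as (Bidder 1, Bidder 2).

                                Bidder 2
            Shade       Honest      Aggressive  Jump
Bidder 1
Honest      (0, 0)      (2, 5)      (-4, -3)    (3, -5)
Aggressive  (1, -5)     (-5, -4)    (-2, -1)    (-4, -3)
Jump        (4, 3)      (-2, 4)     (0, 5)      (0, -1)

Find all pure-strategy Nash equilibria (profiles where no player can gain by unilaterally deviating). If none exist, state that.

Bidder 1 against Shade: payoffs 0, 1, 4 → best response Jump.
Bidder 1 against Honest: payoffs 2, -5, -2 → best response Honest.
Bidder 1 against Aggressive: payoffs -4, -2, 0 → best response Jump.
Bidder 1 against Jump: payoffs 3, -4, 0 → best response Honest.
Bidder 2 against Honest: payoffs 0, 5, -3, -5 → best response Honest.
Bidder 2 against Aggressive: payoffs -5, -4, -1, -3 → best response Aggressive.
Bidder 2 against Jump: payoffs 3, 4, 5, -1 → best response Aggressive.
Mutual best responses: (Honest, Honest); (Jump, Aggressive).

Pure-strategy Nash equilibria: (Honest, Honest) and (Jump, Aggressive)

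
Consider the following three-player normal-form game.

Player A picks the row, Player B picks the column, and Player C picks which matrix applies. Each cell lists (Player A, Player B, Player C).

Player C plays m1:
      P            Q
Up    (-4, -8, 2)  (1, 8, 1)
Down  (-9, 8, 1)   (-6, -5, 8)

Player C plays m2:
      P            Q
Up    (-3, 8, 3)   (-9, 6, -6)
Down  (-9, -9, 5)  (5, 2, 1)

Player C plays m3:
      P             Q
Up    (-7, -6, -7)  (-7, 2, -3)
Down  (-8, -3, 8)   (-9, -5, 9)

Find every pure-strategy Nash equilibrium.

The pure Nash equilibria are (Up, P, m2) and (Up, Q, m1).

(Up, P, m1): Player B can switch to Q (-8 → 8). Not NE.
(Up, P, m2): Player A gets -3, best alternative -9; Player B gets 8, best alternative 6; Player C gets 3, best alternative 2. No profitable deviation — NE.
(Up, P, m3): Player B can switch to Q (-6 → 2). Not NE.
(Up, Q, m1): Player A gets 1, best alternative -6; Player B gets 8, best alternative -8; Player C gets 1, best alternative -3. No profitable deviation — NE.
(Up, Q, m2): Player A can switch to Down (-9 → 5). Not NE.
(Up, Q, m3): Player C can switch to m1 (-3 → 1). Not NE.
(Down, P, m1): Player A can switch to Up (-9 → -4). Not NE.
(Down, P, m2): Player A can switch to Up (-9 → -3). Not NE.
(Down, P, m3): Player A can switch to Up (-8 → -7). Not NE.
(Down, Q, m1): Player A can switch to Up (-6 → 1). Not NE.
(Down, Q, m2): Player C can switch to m1 (1 → 8). Not NE.
(Down, Q, m3): Player A can switch to Up (-9 → -7). Not NE.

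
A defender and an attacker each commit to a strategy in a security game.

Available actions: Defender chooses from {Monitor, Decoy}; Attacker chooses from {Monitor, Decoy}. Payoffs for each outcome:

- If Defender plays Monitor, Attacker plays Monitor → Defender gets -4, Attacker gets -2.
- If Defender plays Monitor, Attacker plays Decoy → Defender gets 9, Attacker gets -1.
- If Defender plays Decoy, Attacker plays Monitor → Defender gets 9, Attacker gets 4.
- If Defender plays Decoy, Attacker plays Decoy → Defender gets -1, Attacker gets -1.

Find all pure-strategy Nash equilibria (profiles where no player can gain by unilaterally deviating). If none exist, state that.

(Monitor, Monitor): Defender can switch to Decoy (-4 → 9). Not NE.
(Monitor, Decoy): Defender gets 9, best alternative -1; Attacker gets -1, best alternative -2. No profitable deviation — NE.
(Decoy, Monitor): Defender gets 9, best alternative -4; Attacker gets 4, best alternative -1. No profitable deviation — NE.
(Decoy, Decoy): Defender can switch to Monitor (-1 → 9). Not NE.

(Monitor, Decoy), (Decoy, Monitor)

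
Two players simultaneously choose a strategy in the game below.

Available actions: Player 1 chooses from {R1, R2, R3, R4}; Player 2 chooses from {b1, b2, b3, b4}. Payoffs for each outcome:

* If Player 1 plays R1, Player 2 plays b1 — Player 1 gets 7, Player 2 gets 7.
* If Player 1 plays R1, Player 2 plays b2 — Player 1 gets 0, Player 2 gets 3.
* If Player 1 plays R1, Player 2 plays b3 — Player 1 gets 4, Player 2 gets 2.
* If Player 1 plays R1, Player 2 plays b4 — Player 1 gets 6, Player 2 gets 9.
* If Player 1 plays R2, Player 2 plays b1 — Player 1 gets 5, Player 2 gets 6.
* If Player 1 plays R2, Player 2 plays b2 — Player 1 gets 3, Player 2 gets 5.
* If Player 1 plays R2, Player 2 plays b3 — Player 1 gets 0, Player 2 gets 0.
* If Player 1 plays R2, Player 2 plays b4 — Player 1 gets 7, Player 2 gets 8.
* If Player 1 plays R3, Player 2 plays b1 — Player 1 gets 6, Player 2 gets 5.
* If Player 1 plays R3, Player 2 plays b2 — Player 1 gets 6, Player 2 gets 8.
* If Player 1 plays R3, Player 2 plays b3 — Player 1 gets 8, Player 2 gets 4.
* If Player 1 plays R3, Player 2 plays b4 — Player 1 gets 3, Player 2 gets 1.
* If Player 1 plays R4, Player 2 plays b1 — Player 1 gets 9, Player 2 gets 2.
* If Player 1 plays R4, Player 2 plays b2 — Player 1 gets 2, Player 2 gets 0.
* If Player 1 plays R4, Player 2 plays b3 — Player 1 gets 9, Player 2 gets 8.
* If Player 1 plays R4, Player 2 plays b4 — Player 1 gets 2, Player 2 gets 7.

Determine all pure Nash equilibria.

Mark each player's best response to every combination of opponents' strategies; a profile where every player is best-responding is a pure Nash equilibrium.
Player 1 against b1: payoffs 7, 5, 6, 9 → best response R4.
Player 1 against b2: payoffs 0, 3, 6, 2 → best response R3.
Player 1 against b3: payoffs 4, 0, 8, 9 → best response R4.
Player 1 against b4: payoffs 6, 7, 3, 2 → best response R2.
Player 2 against R1: payoffs 7, 3, 2, 9 → best response b4.
Player 2 against R2: payoffs 6, 5, 0, 8 → best response b4.
Player 2 against R3: payoffs 5, 8, 4, 1 → best response b2.
Player 2 against R4: payoffs 2, 0, 8, 7 → best response b3.
Mutual best responses: (R2, b4); (R3, b2); (R4, b3).

(R2, b4); (R3, b2); (R4, b3)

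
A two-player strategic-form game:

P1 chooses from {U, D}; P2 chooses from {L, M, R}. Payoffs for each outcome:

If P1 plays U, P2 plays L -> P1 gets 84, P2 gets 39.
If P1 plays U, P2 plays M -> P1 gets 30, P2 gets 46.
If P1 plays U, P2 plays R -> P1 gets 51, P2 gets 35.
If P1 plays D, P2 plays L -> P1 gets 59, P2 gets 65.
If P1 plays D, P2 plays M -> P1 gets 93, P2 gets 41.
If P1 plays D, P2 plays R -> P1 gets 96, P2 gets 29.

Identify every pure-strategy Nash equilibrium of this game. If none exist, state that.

(U, L): P2 can switch to M (39 → 46). Not NE.
(U, M): P1 can switch to D (30 → 93). Not NE.
(U, R): P1 can switch to D (51 → 96). Not NE.
(D, L): P1 can switch to U (59 → 84). Not NE.
(D, M): P2 can switch to L (41 → 65). Not NE.
(D, R): P2 can switch to L (29 → 65). Not NE.

There is no pure-strategy Nash equilibrium.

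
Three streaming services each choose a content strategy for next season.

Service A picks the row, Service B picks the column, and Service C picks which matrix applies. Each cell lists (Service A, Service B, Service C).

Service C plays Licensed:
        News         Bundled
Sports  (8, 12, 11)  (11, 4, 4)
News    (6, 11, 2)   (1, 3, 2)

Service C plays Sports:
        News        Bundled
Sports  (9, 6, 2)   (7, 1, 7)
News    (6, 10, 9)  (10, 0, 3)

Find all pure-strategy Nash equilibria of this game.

(Sports, News, Licensed): Service A gets 8, best alternative 6; Service B gets 12, best alternative 4; Service C gets 11, best alternative 2. No profitable deviation — NE.
(Sports, News, Sports): Service C can switch to Licensed (2 → 11). Not NE.
(Sports, Bundled, Licensed): Service B can switch to News (4 → 12). Not NE.
(Sports, Bundled, Sports): Service A can switch to News (7 → 10). Not NE.
(News, News, Licensed): Service A can switch to Sports (6 → 8). Not NE.
(News, News, Sports): Service A can switch to Sports (6 → 9). Not NE.
(News, Bundled, Licensed): Service A can switch to Sports (1 → 11). Not NE.
(News, Bundled, Sports): Service B can switch to News (0 → 10). Not NE.

Pure NE: (Sports, News, Licensed)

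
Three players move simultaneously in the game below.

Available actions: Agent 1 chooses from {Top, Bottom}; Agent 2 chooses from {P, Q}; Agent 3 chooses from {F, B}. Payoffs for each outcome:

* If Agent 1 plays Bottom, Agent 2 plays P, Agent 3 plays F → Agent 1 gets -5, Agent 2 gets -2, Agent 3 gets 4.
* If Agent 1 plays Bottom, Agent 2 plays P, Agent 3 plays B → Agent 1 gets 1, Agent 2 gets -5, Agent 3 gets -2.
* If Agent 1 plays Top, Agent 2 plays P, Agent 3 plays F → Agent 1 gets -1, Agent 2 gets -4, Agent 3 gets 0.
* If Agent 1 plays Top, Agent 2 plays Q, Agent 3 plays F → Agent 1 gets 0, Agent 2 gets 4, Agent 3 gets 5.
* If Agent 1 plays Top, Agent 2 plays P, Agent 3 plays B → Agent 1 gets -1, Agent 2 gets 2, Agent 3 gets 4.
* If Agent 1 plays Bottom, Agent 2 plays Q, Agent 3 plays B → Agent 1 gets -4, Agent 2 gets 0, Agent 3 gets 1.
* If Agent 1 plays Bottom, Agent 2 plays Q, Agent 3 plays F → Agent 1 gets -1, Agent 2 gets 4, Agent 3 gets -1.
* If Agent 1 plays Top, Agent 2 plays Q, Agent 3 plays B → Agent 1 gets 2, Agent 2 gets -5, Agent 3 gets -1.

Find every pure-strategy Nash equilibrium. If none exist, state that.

The unique pure-strategy Nash equilibrium is (Top, Q, F).

Agent 1 against (P, F): payoffs -1, -5 → best response Top.
Agent 1 against (P, B): payoffs -1, 1 → best response Bottom.
Agent 1 against (Q, F): payoffs 0, -1 → best response Top.
Agent 1 against (Q, B): payoffs 2, -4 → best response Top.
Agent 2 against (Top, F): payoffs -4, 4 → best response Q.
Agent 2 against (Top, B): payoffs 2, -5 → best response P.
Agent 2 against (Bottom, F): payoffs -2, 4 → best response Q.
Agent 2 against (Bottom, B): payoffs -5, 0 → best response Q.
Agent 3 against (Top, P): payoffs 0, 4 → best response B.
Agent 3 against (Top, Q): payoffs 5, -1 → best response F.
Agent 3 against (Bottom, P): payoffs 4, -2 → best response F.
Agent 3 against (Bottom, Q): payoffs -1, 1 → best response B.
Mutual best responses: (Top, Q, F).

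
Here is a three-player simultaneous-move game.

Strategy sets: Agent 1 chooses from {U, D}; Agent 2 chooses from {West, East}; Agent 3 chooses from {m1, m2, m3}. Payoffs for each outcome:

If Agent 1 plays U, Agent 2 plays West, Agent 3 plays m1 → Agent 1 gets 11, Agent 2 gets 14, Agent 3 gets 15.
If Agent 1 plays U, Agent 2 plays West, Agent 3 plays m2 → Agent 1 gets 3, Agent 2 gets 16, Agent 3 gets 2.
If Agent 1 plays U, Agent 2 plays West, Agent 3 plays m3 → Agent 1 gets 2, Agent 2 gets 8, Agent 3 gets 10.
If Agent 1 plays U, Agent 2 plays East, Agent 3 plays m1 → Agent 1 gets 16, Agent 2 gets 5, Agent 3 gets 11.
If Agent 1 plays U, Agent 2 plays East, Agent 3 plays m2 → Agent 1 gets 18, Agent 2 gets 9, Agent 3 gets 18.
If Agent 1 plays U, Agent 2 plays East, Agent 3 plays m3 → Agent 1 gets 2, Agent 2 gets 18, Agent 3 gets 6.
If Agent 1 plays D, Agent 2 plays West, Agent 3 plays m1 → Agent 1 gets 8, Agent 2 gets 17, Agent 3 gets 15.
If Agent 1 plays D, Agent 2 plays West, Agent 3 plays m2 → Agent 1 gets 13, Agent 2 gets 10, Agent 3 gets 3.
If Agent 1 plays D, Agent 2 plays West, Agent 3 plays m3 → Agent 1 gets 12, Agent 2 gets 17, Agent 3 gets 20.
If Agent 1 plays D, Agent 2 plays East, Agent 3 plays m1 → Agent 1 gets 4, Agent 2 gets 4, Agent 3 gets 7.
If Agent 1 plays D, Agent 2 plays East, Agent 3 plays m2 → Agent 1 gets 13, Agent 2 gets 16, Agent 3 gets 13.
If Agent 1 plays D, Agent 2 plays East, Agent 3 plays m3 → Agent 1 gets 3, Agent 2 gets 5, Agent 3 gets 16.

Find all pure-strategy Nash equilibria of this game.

(U, West, m1), (D, West, m3)

Agent 1 against (West, m1): payoffs 11, 8 → best response U.
Agent 1 against (West, m2): payoffs 3, 13 → best response D.
Agent 1 against (West, m3): payoffs 2, 12 → best response D.
Agent 1 against (East, m1): payoffs 16, 4 → best response U.
Agent 1 against (East, m2): payoffs 18, 13 → best response U.
Agent 1 against (East, m3): payoffs 2, 3 → best response D.
Agent 2 against (U, m1): payoffs 14, 5 → best response West.
Agent 2 against (U, m2): payoffs 16, 9 → best response West.
Agent 2 against (U, m3): payoffs 8, 18 → best response East.
Agent 2 against (D, m1): payoffs 17, 4 → best response West.
Agent 2 against (D, m2): payoffs 10, 16 → best response East.
Agent 2 against (D, m3): payoffs 17, 5 → best response West.
Agent 3 against (U, West): payoffs 15, 2, 10 → best response m1.
Agent 3 against (U, East): payoffs 11, 18, 6 → best response m2.
Agent 3 against (D, West): payoffs 15, 3, 20 → best response m3.
Agent 3 against (D, East): payoffs 7, 13, 16 → best response m3.
Mutual best responses: (U, West, m1); (D, West, m3).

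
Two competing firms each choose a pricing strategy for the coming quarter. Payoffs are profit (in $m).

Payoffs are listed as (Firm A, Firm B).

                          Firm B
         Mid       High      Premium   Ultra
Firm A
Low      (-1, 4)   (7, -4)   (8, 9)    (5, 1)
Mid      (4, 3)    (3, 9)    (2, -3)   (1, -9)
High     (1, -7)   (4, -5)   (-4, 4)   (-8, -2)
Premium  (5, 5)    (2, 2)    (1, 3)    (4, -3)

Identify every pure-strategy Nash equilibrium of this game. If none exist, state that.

Firm A against Mid: payoffs -1, 4, 1, 5 → best response Premium.
Firm A against High: payoffs 7, 3, 4, 2 → best response Low.
Firm A against Premium: payoffs 8, 2, -4, 1 → best response Low.
Firm A against Ultra: payoffs 5, 1, -8, 4 → best response Low.
Firm B against Low: payoffs 4, -4, 9, 1 → best response Premium.
Firm B against Mid: payoffs 3, 9, -3, -9 → best response High.
Firm B against High: payoffs -7, -5, 4, -2 → best response Premium.
Firm B against Premium: payoffs 5, 2, 3, -3 → best response Mid.
Mutual best responses: (Low, Premium); (Premium, Mid).

(Low, Premium); (Premium, Mid)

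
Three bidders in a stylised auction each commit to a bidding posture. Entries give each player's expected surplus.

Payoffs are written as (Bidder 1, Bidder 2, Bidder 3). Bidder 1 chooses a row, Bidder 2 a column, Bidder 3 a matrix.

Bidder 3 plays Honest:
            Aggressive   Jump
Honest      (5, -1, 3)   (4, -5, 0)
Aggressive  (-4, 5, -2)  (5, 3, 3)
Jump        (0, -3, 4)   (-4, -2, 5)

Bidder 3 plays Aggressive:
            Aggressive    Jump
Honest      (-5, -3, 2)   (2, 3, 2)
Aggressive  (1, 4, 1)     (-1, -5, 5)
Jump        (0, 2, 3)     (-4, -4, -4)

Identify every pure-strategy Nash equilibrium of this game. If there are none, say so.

The pure Nash equilibria are (Honest, Aggressive, Honest), (Honest, Jump, Aggressive), (Aggressive, Aggressive, Aggressive).

(Honest, Aggressive, Honest): Bidder 1 gets 5, best alternative 0; Bidder 2 gets -1, best alternative -5; Bidder 3 gets 3, best alternative 2. No profitable deviation — NE.
(Honest, Aggressive, Aggressive): Bidder 1 can switch to Aggressive (-5 → 1). Not NE.
(Honest, Jump, Honest): Bidder 1 can switch to Aggressive (4 → 5). Not NE.
(Honest, Jump, Aggressive): Bidder 1 gets 2, best alternative -1; Bidder 2 gets 3, best alternative -3; Bidder 3 gets 2, best alternative 0. No profitable deviation — NE.
(Aggressive, Aggressive, Honest): Bidder 1 can switch to Honest (-4 → 5). Not NE.
(Aggressive, Aggressive, Aggressive): Bidder 1 gets 1, best alternative 0; Bidder 2 gets 4, best alternative -5; Bidder 3 gets 1, best alternative -2. No profitable deviation — NE.
(Aggressive, Jump, Honest): Bidder 2 can switch to Aggressive (3 → 5). Not NE.
(Aggressive, Jump, Aggressive): Bidder 1 can switch to Honest (-1 → 2). Not NE.
(Jump, Aggressive, Honest): Bidder 1 can switch to Honest (0 → 5). Not NE.
(Jump, Aggressive, Aggressive): Bidder 1 can switch to Aggressive (0 → 1). Not NE.
(Jump, Jump, Honest): Bidder 1 can switch to Honest (-4 → 4). Not NE.
(The remaining 1 profile has a profitable deviation by the same check.)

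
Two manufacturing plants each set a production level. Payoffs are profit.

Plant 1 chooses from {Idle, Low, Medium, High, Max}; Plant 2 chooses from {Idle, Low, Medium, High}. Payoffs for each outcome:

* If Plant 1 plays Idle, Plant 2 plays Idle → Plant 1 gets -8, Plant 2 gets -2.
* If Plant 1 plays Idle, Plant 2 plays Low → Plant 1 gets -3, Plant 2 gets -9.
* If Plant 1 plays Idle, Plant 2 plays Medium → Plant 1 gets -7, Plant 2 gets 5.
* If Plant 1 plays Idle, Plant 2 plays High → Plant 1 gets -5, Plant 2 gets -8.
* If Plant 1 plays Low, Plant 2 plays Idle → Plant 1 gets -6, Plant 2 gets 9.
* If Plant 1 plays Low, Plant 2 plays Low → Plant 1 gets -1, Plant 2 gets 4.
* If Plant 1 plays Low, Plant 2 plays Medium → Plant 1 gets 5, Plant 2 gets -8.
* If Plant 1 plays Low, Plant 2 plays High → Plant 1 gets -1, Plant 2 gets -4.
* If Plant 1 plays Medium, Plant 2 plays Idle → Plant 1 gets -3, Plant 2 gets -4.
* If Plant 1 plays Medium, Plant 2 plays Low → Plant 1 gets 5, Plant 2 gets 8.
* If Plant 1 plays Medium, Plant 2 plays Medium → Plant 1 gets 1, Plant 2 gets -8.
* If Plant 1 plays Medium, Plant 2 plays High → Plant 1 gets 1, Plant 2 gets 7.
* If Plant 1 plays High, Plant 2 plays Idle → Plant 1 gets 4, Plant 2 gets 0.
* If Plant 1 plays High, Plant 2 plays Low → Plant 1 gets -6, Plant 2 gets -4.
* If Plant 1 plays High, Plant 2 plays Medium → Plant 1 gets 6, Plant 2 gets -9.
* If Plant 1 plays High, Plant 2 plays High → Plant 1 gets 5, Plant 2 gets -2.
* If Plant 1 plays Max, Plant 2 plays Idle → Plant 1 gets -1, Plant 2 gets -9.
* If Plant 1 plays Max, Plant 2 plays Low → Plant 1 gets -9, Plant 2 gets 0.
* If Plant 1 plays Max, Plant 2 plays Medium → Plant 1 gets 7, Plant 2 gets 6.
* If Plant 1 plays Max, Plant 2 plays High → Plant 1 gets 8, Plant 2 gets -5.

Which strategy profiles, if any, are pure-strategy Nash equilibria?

(Medium, Low) and (High, Idle) and (Max, Medium)

Mark each player's best response to every combination of opponents' strategies; a profile where every player is best-responding is a pure Nash equilibrium.
Plant 1 against Idle: payoffs -8, -6, -3, 4, -1 → best response High.
Plant 1 against Low: payoffs -3, -1, 5, -6, -9 → best response Medium.
Plant 1 against Medium: payoffs -7, 5, 1, 6, 7 → best response Max.
Plant 1 against High: payoffs -5, -1, 1, 5, 8 → best response Max.
Plant 2 against Idle: payoffs -2, -9, 5, -8 → best response Medium.
Plant 2 against Low: payoffs 9, 4, -8, -4 → best response Idle.
Plant 2 against Medium: payoffs -4, 8, -8, 7 → best response Low.
Plant 2 against High: payoffs 0, -4, -9, -2 → best response Idle.
Plant 2 against Max: payoffs -9, 0, 6, -5 → best response Medium.
Mutual best responses: (Medium, Low); (High, Idle); (Max, Medium).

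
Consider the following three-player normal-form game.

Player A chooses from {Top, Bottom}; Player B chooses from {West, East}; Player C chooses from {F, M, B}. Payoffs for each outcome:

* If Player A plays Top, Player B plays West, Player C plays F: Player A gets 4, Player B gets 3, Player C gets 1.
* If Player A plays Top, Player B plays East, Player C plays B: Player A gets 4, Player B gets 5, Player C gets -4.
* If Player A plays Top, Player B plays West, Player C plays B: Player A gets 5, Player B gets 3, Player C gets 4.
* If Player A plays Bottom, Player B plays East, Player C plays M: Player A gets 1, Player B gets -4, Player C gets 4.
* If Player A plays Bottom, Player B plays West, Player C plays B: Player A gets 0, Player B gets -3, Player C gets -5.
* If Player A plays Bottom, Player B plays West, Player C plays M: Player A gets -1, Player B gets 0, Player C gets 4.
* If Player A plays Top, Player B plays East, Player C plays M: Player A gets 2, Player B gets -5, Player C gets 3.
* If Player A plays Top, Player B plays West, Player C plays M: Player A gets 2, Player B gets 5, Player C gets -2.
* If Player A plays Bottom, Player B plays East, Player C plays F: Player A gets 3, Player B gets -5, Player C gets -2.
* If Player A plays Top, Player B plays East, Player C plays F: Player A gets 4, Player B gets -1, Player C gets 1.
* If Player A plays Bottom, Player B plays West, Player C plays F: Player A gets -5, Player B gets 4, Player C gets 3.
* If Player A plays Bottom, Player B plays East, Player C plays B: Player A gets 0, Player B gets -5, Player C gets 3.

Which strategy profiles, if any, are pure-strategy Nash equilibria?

No pure-strategy Nash equilibrium.

For each player, find the best response to each opponent profile; mutual best responses are the pure NE.
Player A against (West, F): payoffs 4, -5 → best response Top.
Player A against (West, M): payoffs 2, -1 → best response Top.
Player A against (West, B): payoffs 5, 0 → best response Top.
Player A against (East, F): payoffs 4, 3 → best response Top.
Player A against (East, M): payoffs 2, 1 → best response Top.
Player A against (East, B): payoffs 4, 0 → best response Top.
Player B against (Top, F): payoffs 3, -1 → best response West.
Player B against (Top, M): payoffs 5, -5 → best response West.
Player B against (Top, B): payoffs 3, 5 → best response East.
Player B against (Bottom, F): payoffs 4, -5 → best response West.
Player B against (Bottom, M): payoffs 0, -4 → best response West.
Player B against (Bottom, B): payoffs -3, -5 → best response West.
Player C against (Top, West): payoffs 1, -2, 4 → best response B.
Player C against (Top, East): payoffs 1, 3, -4 → best response M.
Player C against (Bottom, West): payoffs 3, 4, -5 → best response M.
Player C against (Bottom, East): payoffs -2, 4, 3 → best response M.
No profile is a mutual best response for all players.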